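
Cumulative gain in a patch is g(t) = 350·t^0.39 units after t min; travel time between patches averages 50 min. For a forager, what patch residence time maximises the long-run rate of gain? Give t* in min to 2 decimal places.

Optimal t* satisfies g'(t*) = g(t*)/(T + t*).
g'(t) = 0.39·350·t^-0.61. Setting 0.39·350·t^-0.61 = 350·t^0.39/(50+t) gives 0.39(50+t) = t, so 0.61·t = 0.39×50.
t* = 0.39×50/0.61 = 31.97 min.

31.97 min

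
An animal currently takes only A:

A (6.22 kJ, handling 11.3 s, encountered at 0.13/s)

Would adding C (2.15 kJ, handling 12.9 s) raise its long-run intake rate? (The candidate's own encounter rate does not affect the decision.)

No

On A alone, R = ΣλE/(1+Σλh) = 0.8086/2.469 = 0.3275 kJ/s.
C: E/h = 2.15/12.9 = 0.1667 kJ/s.
Since 0.1667 < R, time spent handling C is better spent searching.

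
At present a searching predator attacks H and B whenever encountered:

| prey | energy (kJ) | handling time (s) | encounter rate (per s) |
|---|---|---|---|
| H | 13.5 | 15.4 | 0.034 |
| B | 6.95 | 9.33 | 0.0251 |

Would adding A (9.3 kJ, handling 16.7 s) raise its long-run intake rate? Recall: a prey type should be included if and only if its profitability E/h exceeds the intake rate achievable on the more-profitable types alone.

Yes

Current rate: (0.034×13.5 + 0.0251×6.95)/(1 + 0.034×15.4 + 0.0251×9.33) = 0.3604 kJ/s.
Profitability of A: 9.3/16.7 = 0.5569 kJ/s.
Since 0.5569 > R, including A increases the long-run rate.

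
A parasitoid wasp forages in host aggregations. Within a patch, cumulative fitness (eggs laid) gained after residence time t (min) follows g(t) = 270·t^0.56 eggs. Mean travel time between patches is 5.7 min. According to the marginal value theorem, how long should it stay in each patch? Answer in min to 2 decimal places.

7.25 min

By the marginal value theorem, leave when the instantaneous gain rate g'(t) equals the habitat-wide average g(t)/(T + t).
g'(t) = 0.56·270·t^-0.44. Setting 0.56·270·t^-0.44 = 270·t^0.56/(5.7+t) gives 0.56(5.7+t) = t, so 0.44·t = 0.56×5.7.
t* = 0.56×5.7/0.44 = 7.255 min.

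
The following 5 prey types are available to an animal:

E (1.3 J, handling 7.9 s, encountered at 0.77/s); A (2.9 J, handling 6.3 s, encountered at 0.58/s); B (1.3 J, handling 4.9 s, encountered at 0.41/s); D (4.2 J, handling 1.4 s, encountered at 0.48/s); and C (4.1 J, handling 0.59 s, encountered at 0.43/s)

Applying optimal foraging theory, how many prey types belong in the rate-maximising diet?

Rank by E/h (J/s): C 6.95, D 3, A 0.46, B 0.265, E 0.165. Include each in turn until the next type's E/h falls below the running intake rate.
Rate on top 1: 1.406. D: 3 > 1.406 → include.
Rate on top 2: 1.962. A: 0.46 < 1.962 → exclude; stop.
Optimal diet: C, D — 2 of 5 types.

2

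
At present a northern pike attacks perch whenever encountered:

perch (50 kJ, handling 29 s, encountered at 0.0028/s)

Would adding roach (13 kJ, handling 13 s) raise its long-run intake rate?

Yes

On perch alone, R = ΣλE/(1+Σλh) = 0.14/1.081 = 0.1295 kJ/s.
Profitability of roach: 13/13 = 1 kJ/s.
Since 1 > R, including roach increases the long-run rate.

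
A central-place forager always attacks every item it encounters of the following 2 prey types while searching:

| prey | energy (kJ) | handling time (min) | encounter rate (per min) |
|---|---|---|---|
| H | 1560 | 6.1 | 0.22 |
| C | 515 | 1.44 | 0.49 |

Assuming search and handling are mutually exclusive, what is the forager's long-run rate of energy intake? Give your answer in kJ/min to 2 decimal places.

R = Σλ_iE_i / (1 + Σλ_ih_i)
Numerator: 0.22×1560 + 0.49×515 = 595.5
Denominator: 1 + 0.22×6.1 + 0.49×1.44 = 3.048
R = 595.5/3.048 = 195.4 kJ/min

195.42 kJ/min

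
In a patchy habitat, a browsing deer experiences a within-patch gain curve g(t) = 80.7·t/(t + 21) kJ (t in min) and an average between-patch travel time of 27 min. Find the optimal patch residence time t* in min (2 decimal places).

23.81 min

Maximise g(t)/(T+t): set derivative to zero → g'(t)(T+t) = g(t).
g'(t) = 80.7·21/(t + 21)². Setting 80.7·21/(t+21)² = 80.7t/[(t+21)(27+t)] gives 21(27+t) = t(t+21), so t² = 21×27 = 567.
t* = √567 = 23.81 min.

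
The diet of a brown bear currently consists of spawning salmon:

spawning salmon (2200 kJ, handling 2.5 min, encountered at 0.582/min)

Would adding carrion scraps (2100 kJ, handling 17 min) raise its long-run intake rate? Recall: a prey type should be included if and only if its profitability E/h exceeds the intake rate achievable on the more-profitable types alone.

Intake rate on the current diet: R = (0.582×2200) / (1 + 0.582×2.5) = 1280/2.455 = 521.5 kJ/min.
carrion scraps: E/h = 2100/17 = 123.5 kJ/min.
123.5 < 521.5, so adding carrion scraps would lower the average — exclude it.

No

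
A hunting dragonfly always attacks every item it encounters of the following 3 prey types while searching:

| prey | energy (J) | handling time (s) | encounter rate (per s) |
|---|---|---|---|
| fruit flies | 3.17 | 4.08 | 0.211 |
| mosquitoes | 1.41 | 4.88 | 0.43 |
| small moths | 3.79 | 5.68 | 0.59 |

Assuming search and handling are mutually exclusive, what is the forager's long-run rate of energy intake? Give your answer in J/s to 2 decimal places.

R = Σλ_iE_i / (1 + Σλ_ih_i)
Numerator: 0.211×3.17 + 0.43×1.41 + 0.59×3.79 = 3.511
Denominator: 1 + 0.211×4.08 + 0.43×4.88 + 0.59×5.68 = 7.31
R = 3.511/7.31 = 0.4803 J/s

0.48 J/s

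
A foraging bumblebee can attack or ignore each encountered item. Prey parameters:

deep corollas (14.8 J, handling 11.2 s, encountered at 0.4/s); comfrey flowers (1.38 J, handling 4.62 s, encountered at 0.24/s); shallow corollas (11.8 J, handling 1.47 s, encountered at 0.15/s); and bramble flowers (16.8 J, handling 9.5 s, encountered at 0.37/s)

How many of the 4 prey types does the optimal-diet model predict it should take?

Rank by E/h (J/s): shallow corollas 8.03, bramble flowers 1.77, deep corollas 1.32, comfrey flowers 0.299. Include each in turn until the next type's E/h falls below the running intake rate.
Rate on top 1: 1.45. bramble flowers: 1.77 > 1.45 → include.
Rate on top 2: 1.686. deep corollas: 1.32 < 1.686 → exclude; stop.
Optimal diet: shallow corollas, bramble flowers — 2 of 4 types.

2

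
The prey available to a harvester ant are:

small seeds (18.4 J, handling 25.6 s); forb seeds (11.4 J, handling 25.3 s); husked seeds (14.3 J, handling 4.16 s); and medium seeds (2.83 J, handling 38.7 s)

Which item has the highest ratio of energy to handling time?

husked seeds

In descending order of E/h:
husked seeds: 14.3/4.16 = 3.44 J/s
small seeds: 18.4/25.6 = 0.719 J/s
forb seeds: 11.4/25.3 = 0.451 J/s
medium seeds: 2.83/38.7 = 0.0731 J/s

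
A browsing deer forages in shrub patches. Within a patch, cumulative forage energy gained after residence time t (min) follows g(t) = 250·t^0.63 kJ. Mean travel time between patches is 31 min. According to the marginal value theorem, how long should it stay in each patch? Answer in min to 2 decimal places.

52.78 min

Maximise g(t)/(T+t): set derivative to zero → g'(t)(T+t) = g(t).
g'(t) = 0.63·250·t^-0.37. Setting 0.63·250·t^-0.37 = 250·t^0.63/(31+t) gives 0.63(31+t) = t, so 0.37·t = 0.63×31.
t* = 0.63×31/0.37 = 52.78 min.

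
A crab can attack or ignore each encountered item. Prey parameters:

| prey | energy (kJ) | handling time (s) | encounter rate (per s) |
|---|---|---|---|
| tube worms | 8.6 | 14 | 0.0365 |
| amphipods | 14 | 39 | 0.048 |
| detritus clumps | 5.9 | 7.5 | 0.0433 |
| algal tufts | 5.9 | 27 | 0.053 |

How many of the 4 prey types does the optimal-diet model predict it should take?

3

Profitabilities (E/h, kJ/s): detritus clumps 0.787, tube worms 0.614, amphipods 0.359, algal tufts 0.219. Add prey in this order while the next type's profitability exceeds the intake rate on those already taken.
Rate on top 1: 0.1928. tube worms: 0.614 > 0.1928 → include.
Rate on top 2: 0.3102. amphipods: 0.359 > 0.3102 → include.
Rate on top 3: 0.3348. algal tufts: 0.219 < 0.3348 → exclude; stop.
Optimal diet: detritus clumps, tube worms, amphipods — 3 of 4 types.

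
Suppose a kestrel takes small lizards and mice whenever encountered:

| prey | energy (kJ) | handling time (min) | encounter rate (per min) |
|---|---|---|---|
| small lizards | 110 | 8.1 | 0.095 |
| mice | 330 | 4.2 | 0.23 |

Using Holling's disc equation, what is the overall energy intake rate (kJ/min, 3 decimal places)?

Energy encountered per unit search time: 0.095×110 + 0.23×330 = 86.35 kJ/min.
Handling time per unit search time: 0.095×8.1 + 0.23×4.2 = 1.736.
Rate = 86.35/(1 + 1.736) = 31.57 kJ/min.

31.566 kJ/min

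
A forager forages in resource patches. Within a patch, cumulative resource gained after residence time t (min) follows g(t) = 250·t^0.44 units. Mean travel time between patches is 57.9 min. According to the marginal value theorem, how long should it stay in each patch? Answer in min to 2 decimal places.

45.49 min

Optimal t* satisfies g'(t*) = g(t*)/(T + t*).
g'(t) = 0.44·250·t^-0.56. Setting 0.44·250·t^-0.56 = 250·t^0.44/(57.9+t) gives 0.44(57.9+t) = t, so 0.56·t = 0.44×57.9.
t* = 0.44×57.9/0.56 = 45.49 min.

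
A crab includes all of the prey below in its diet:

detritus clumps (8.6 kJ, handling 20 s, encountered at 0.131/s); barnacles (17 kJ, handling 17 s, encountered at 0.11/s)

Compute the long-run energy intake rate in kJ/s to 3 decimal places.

R = (0.131×8.6 + 0.11×17) / (1 + 0.131×20 + 0.11×17) = 2.997/5.49 = 0.5458 kJ/s.

0.546 kJ/s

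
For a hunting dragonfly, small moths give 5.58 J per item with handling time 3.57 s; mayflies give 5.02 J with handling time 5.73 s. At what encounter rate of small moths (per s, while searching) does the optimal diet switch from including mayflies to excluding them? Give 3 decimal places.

Drop mayflies once their profitability E₂/h₂ falls below the rate achievable on small moths alone: E₂/h₂ = λE₁/(1 + λh₁).
Solve for λ: λE₁h₂ = E₂(1 + λh₁) → λ(E₁h₂ − E₂h₁) = E₂ → λ = E₂/(E₁h₂ − E₂h₁).
λ = 5.02/(5.58×5.73 − 5.02×3.57) = 5.02/14.05 = 0.3572 per s.

0.357 per s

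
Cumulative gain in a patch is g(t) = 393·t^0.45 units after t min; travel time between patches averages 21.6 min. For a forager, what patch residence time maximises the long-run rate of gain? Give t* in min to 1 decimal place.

17.7 min

By the marginal value theorem, leave when the instantaneous gain rate g'(t) equals the habitat-wide average g(t)/(T + t).
g'(t) = 0.45·393·t^-0.55. Setting 0.45·393·t^-0.55 = 393·t^0.45/(21.6+t) gives 0.45(21.6+t) = t, so 0.55·t = 0.45×21.6.
t* = 0.45×21.6/0.55 = 17.67 min.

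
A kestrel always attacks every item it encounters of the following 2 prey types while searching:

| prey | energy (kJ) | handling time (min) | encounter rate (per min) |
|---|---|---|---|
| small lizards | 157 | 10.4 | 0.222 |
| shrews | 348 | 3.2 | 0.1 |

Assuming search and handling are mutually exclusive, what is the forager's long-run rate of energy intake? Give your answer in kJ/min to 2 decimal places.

19.19 kJ/min

R = (0.222×157 + 0.1×348) / (1 + 0.222×10.4 + 0.1×3.2) = 69.65/3.629 = 19.19 kJ/min.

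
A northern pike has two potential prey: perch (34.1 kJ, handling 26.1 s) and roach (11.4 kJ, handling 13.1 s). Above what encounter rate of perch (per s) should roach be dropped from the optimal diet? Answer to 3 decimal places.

Drop roach once their profitability E₂/h₂ falls below the rate achievable on perch alone: E₂/h₂ = λE₁/(1 + λh₁).
Solve for λ: λE₁h₂ = E₂(1 + λh₁) → λ(E₁h₂ − E₂h₁) = E₂ → λ = E₂/(E₁h₂ − E₂h₁).
λ = 11.4/(34.1×13.1 − 11.4×26.1) = 11.4/149.2 = 0.07642 per s.

0.076 per s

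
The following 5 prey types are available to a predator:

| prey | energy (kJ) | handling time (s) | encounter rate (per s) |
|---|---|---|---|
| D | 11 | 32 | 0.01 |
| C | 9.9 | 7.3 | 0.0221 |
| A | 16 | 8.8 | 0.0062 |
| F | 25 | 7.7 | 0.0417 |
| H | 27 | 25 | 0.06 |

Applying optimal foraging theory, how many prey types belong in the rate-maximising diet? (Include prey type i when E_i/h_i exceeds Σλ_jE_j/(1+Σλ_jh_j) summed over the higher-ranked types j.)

4

E/h in descending order: F 3.25, A 1.82, C 1.36, H 1.08, D 0.344 kJ/s. The optimal diet is the largest prefix of this list for which every included type satisfies E_i/h_i > R on the types above it.
Rate on top 1: 0.7891. A: 1.82 > 0.7891 → include.
Rate on top 2: 0.8299. C: 1.36 > 0.8299 → include.
Rate on top 3: 0.8852. H: 1.08 > 0.8852 → include.
Rate on top 4: 0.9814. D: 0.344 < 0.9814 → exclude; stop.
Optimal diet: F, A, C, H — 4 of 5 types.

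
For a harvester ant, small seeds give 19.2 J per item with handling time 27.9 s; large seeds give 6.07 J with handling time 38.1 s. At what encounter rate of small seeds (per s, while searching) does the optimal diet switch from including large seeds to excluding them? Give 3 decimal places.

Drop large seeds once their profitability E₂/h₂ falls below the rate achievable on small seeds alone: E₂/h₂ = λE₁/(1 + λh₁).
Solve for λ: λE₁h₂ = E₂(1 + λh₁) → λ(E₁h₂ − E₂h₁) = E₂ → λ = E₂/(E₁h₂ − E₂h₁).
λ = 6.07/(19.2×38.1 − 6.07×27.9) = 6.07/562.2 = 0.0108 per s.

0.011 per s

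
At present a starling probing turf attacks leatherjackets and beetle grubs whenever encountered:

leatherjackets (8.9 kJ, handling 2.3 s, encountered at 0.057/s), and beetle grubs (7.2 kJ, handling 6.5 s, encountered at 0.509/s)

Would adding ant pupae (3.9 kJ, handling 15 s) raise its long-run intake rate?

Current rate: (0.057×8.9 + 0.509×7.2)/(1 + 0.057×2.3 + 0.509×6.5) = 0.9397 kJ/s.
Profitability of ant pupae: 3.9/15 = 0.26 kJ/s.
Since 0.26 < R, time spent handling ant pupae is better spent searching.

No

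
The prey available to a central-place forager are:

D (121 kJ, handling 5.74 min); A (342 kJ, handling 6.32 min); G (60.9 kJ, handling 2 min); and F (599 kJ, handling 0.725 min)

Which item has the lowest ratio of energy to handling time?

Profitability E/h (kJ/min): D = 121/5.74 = 21.1, A = 342/6.32 = 54.1, G = 60.9/2 = 30.4, F = 599/0.725 = 826.
Ranked: F > A > G > D.

D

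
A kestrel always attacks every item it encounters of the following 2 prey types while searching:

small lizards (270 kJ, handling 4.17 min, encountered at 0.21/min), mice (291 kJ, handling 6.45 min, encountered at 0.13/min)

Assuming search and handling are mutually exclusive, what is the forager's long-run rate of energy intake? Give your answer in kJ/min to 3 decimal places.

34.828 kJ/min

R = Σλ_iE_i / (1 + Σλ_ih_i)
Numerator: 0.21×270 + 0.13×291 = 94.53
Denominator: 1 + 0.21×4.17 + 0.13×6.45 = 2.714
R = 94.53/2.714 = 34.83 kJ/min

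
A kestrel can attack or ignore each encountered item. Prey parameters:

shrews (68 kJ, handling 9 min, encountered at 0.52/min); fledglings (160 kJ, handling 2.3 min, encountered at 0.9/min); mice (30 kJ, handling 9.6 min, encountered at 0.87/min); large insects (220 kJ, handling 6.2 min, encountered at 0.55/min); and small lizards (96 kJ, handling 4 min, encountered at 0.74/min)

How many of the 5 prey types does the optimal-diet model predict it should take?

Rank by E/h (kJ/min): fledglings 69.6, large insects 35.5, small lizards 24, shrews 7.56, mice 3.12. Include each in turn until the next type's E/h falls below the running intake rate.
Rate on top 1: 46.91. large insects: 35.5 < 46.91 → exclude; stop.
Optimal diet: fledglings — 1 of 5 types.

1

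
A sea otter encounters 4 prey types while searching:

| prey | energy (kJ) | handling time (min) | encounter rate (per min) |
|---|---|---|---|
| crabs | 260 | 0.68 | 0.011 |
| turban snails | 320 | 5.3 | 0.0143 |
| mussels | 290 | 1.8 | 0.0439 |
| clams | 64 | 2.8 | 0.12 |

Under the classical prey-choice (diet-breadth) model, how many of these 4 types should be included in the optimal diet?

4

Rank by E/h (kJ/min): crabs 382, mussels 161, turban snails 60.4, clams 22.9. Include each in turn until the next type's E/h falls below the running intake rate.
Rate on top 1: 2.839. mussels: 161 > 2.839 → include.
Rate on top 2: 14.35. turban snails: 60.4 > 14.35 → include.
Rate on top 3: 17.35. clams: 22.9 > 17.35 → include.
Optimal diet: crabs, mussels, turban snails, clams — 4 of 4 types.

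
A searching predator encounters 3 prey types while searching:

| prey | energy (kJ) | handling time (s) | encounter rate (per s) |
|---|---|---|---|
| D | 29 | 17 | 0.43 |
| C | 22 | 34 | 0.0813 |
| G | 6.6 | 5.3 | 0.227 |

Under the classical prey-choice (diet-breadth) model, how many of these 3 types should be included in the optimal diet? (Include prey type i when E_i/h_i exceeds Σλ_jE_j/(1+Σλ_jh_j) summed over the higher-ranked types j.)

Rank by E/h (kJ/s): D 1.71, G 1.25, C 0.647. Include each in turn until the next type's E/h falls below the running intake rate.
Rate on top 1: 1.501. G: 1.25 < 1.501 → exclude; stop.
Optimal diet: D — 1 of 3 types.

1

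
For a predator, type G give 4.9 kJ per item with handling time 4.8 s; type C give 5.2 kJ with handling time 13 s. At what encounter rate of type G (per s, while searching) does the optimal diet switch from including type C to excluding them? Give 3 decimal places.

Drop type C once their profitability E₂/h₂ falls below the rate achievable on type G alone: E₂/h₂ = λE₁/(1 + λh₁).
Solve for λ: λE₁h₂ = E₂(1 + λh₁) → λ(E₁h₂ − E₂h₁) = E₂ → λ = E₂/(E₁h₂ − E₂h₁).
λ = 5.2/(4.9×13 − 5.2×4.8) = 5.2/38.74 = 0.1342 per s.

0.134 per s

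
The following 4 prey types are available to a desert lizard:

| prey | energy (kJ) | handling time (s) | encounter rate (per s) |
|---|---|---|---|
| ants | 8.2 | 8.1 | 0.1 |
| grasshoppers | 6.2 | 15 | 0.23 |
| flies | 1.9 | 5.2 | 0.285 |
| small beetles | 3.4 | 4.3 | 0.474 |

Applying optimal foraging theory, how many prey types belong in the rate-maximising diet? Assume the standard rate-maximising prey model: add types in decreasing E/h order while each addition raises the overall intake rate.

Rank by E/h (kJ/s): ants 1.01, small beetles 0.791, grasshoppers 0.413, flies 0.365. Include each in turn until the next type's E/h falls below the running intake rate.
Rate on top 1: 0.453. small beetles: 0.791 > 0.453 → include.
Rate on top 2: 0.6319. grasshoppers: 0.413 < 0.6319 → exclude; stop.
Optimal diet: ants, small beetles — 2 of 4 types.

2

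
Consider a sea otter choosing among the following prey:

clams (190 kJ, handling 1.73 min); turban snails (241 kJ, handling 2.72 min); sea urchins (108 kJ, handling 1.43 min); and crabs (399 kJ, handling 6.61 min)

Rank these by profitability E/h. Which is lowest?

crabs

Profitability E/h (kJ/min): clams = 190/1.73 = 110, turban snails = 241/2.72 = 88.6, sea urchins = 108/1.43 = 75.5, crabs = 399/6.61 = 60.4.
Ranked: clams > turban snails > sea urchins > crabs.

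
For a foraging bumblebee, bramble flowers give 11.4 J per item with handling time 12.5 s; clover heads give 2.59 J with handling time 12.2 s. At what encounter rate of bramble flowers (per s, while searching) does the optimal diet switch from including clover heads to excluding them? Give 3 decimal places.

Drop clover heads once their profitability E₂/h₂ falls below the rate achievable on bramble flowers alone: E₂/h₂ = λE₁/(1 + λh₁).
Solve for λ: λE₁h₂ = E₂(1 + λh₁) → λ(E₁h₂ − E₂h₁) = E₂ → λ = E₂/(E₁h₂ − E₂h₁).
λ = 2.59/(11.4×12.2 − 2.59×12.5) = 2.59/106.7 = 0.02427 per s.

0.024 per s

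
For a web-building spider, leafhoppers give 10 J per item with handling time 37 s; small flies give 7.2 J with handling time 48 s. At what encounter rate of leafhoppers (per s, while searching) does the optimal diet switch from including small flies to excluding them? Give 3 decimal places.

0.034 per s

Drop small flies once their profitability E₂/h₂ falls below the rate achievable on leafhoppers alone: E₂/h₂ = λE₁/(1 + λh₁).
Solve for λ: λE₁h₂ = E₂(1 + λh₁) → λ(E₁h₂ − E₂h₁) = E₂ → λ = E₂/(E₁h₂ − E₂h₁).
λ = 7.2/(10×48 − 7.2×37) = 7.2/213.6 = 0.03371 per s.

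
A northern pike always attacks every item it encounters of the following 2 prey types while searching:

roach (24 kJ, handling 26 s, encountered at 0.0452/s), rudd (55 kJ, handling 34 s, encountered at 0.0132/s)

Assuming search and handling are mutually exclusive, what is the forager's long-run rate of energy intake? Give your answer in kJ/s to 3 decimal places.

Energy encountered per unit search time: 0.0452×24 + 0.0132×55 = 1.811 kJ/s.
Handling time per unit search time: 0.0452×26 + 0.0132×34 = 1.624.
Rate = 1.811/(1 + 1.624) = 0.6901 kJ/s.

0.690 kJ/s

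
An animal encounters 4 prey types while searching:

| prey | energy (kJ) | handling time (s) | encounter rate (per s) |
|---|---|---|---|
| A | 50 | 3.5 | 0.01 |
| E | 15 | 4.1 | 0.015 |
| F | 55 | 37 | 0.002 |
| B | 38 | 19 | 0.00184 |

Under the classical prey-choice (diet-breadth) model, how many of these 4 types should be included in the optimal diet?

4

Rank by E/h (kJ/s): A 14.3, E 3.66, B 2, F 1.49. Include each in turn until the next type's E/h falls below the running intake rate.
Rate on top 1: 0.4831. E: 3.66 > 0.4831 → include.
Rate on top 2: 0.6612. B: 2 > 0.6612 → include.
Rate on top 3: 0.7026. F: 1.49 > 0.7026 → include.
Optimal diet: A, E, B, F — 4 of 4 types.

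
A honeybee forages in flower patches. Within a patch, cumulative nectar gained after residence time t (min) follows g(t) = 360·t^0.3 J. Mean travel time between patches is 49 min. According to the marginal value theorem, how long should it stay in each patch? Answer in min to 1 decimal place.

21.0 min

Maximise g(t)/(T+t): set derivative to zero → g'(t)(T+t) = g(t).
g'(t) = 0.3·360·t^-0.7. Setting 0.3·360·t^-0.7 = 360·t^0.3/(49+t) gives 0.3(49+t) = t, so 0.70·t = 0.3×49.
t* = 0.3×49/0.70 = 21 min.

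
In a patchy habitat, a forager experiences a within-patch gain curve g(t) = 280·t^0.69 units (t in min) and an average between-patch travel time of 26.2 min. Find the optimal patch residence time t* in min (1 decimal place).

58.3 min

Optimal t* satisfies g'(t*) = g(t*)/(T + t*).
g'(t) = 0.69·280·t^-0.31. Setting 0.69·280·t^-0.31 = 280·t^0.69/(26.2+t) gives 0.69(26.2+t) = t, so 0.31·t = 0.69×26.2.
t* = 0.69×26.2/0.31 = 58.32 min.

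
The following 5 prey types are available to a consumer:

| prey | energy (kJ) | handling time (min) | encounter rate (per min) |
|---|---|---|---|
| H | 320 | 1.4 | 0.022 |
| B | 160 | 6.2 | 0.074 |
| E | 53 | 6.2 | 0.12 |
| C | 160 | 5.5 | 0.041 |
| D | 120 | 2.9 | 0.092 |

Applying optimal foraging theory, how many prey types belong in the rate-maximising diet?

4

Profitabilities (E/h, kJ/min): H 229, D 41.4, C 29.1, B 25.8, E 8.55. Add prey in this order while the next type's profitability exceeds the intake rate on those already taken.
Rate on top 1: 6.83. D: 41.4 > 6.83 → include.
Rate on top 2: 13.93. C: 29.1 > 13.93 → include.
Rate on top 3: 16.18. B: 25.8 > 16.18 → include.
Rate on top 4: 18.41. E: 8.55 < 18.41 → exclude; stop.
Optimal diet: H, D, C, B — 4 of 5 types.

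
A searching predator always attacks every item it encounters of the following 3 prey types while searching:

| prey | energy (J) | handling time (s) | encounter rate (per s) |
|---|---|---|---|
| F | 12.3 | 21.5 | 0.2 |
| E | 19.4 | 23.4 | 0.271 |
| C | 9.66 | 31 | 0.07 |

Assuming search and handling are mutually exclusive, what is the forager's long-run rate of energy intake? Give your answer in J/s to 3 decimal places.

0.608 J/s

R = (0.2×12.3 + 0.271×19.4 + 0.07×9.66) / (1 + 0.2×21.5 + 0.271×23.4 + 0.07×31) = 8.394/13.81 = 0.6077 J/s.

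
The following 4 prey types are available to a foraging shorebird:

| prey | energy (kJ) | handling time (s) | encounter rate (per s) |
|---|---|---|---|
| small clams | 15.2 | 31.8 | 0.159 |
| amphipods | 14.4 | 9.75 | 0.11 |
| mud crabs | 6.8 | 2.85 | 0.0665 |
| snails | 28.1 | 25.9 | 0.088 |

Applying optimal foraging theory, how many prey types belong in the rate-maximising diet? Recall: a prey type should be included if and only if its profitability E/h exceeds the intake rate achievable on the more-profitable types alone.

3

Profitabilities (E/h, kJ/s): mud crabs 2.39, amphipods 1.48, snails 1.08, small clams 0.478. Add prey in this order while the next type's profitability exceeds the intake rate on those already taken.
Rate on top 1: 0.3802. amphipods: 1.48 > 0.3802 → include.
Rate on top 2: 0.9002. snails: 1.08 > 0.9002 → include.
Rate on top 3: 0.9929. small clams: 0.478 < 0.9929 → exclude; stop.
Optimal diet: mud crabs, amphipods, snails — 3 of 4 types.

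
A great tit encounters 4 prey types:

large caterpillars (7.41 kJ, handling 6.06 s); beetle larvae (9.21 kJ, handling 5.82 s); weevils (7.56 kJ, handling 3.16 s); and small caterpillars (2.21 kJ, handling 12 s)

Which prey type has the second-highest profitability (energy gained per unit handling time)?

beetle larvae

In descending order of E/h:
weevils: 7.56/3.16 = 2.39 kJ/s
beetle larvae: 9.21/5.82 = 1.58 kJ/s
large caterpillars: 7.41/6.06 = 1.22 kJ/s
small caterpillars: 2.21/12 = 0.184 kJ/s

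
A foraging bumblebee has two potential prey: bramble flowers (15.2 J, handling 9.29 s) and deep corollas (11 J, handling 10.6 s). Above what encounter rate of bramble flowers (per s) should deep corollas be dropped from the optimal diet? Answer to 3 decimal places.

The zero-one rule: include deep corollas iff E₂/h₂ > λE₁/(1+λh₁). Equality gives the switch point.
λE₁h₂ = E₂ + λE₂h₁ ⇒ λ = E₂/(E₁h₂ − E₂h₁) = 11/(161.1 − 102.2) = 0.1867 per s.

0.187 per s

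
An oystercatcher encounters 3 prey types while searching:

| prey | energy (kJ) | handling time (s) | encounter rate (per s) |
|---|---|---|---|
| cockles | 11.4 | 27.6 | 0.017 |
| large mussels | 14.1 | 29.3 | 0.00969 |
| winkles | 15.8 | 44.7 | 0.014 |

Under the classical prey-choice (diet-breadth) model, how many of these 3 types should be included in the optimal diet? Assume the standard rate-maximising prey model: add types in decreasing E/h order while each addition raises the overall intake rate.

Rank by E/h (kJ/s): large mussels 0.481, cockles 0.413, winkles 0.353. Include each in turn until the next type's E/h falls below the running intake rate.
Rate on top 1: 0.1064. cockles: 0.413 > 0.1064 → include.
Rate on top 2: 0.1885. winkles: 0.353 > 0.1885 → include.
Optimal diet: large mussels, cockles, winkles — 3 of 3 types.

3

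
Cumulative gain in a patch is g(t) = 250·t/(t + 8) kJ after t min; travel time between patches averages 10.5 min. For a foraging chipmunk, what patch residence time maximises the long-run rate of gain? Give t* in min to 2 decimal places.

9.17 min

Optimal t* satisfies g'(t*) = g(t*)/(T + t*).
g'(t) = 250·8/(t + 8)². Setting 250·8/(t+8)² = 250t/[(t+8)(10.5+t)] gives 8(10.5+t) = t(t+8), so t² = 8×10.5 = 84.
t* = √84 = 9.165 min.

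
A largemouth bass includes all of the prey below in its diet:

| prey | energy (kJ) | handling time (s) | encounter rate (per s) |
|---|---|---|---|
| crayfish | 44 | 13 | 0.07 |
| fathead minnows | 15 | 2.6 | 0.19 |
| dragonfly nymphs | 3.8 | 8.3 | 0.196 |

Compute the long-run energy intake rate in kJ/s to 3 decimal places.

Energy encountered per unit search time: 0.07×44 + 0.19×15 + 0.196×3.8 = 6.675 kJ/s.
Handling time per unit search time: 0.07×13 + 0.19×2.6 + 0.196×8.3 = 3.031.
Rate = 6.675/(1 + 3.031) = 1.656 kJ/s.

1.656 kJ/s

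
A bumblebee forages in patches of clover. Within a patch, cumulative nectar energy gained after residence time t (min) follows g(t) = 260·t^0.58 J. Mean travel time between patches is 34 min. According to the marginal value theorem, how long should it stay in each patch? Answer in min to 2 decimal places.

By the marginal value theorem, leave when the instantaneous gain rate g'(t) equals the habitat-wide average g(t)/(T + t).
g'(t) = 0.58·260·t^-0.42. Setting 0.58·260·t^-0.42 = 260·t^0.58/(34+t) gives 0.58(34+t) = t, so 0.42·t = 0.58×34.
t* = 0.58×34/0.42 = 46.95 min.

46.95 min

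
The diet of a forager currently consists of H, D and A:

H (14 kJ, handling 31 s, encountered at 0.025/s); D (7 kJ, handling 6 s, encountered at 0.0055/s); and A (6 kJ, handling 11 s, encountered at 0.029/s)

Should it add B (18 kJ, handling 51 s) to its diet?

Yes

Current rate: (0.025×14 + 0.0055×7 + 0.029×6)/(1 + 0.025×31 + 0.0055×6 + 0.029×11) = 0.2645 kJ/s.
Profitability of B: 18/51 = 0.3529 kJ/s.
0.3529 > 0.2645, so adding B raises the average — include it.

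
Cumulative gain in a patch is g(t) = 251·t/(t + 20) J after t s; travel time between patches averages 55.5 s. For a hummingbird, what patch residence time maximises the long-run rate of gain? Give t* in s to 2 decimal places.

33.32 s

Optimal t* satisfies g'(t*) = g(t*)/(T + t*).
g'(t) = 251·20/(t + 20)². Setting 251·20/(t+20)² = 251t/[(t+20)(55.5+t)] gives 20(55.5+t) = t(t+20), so t² = 20×55.5 = 1110.
t* = √1110 = 33.32 s.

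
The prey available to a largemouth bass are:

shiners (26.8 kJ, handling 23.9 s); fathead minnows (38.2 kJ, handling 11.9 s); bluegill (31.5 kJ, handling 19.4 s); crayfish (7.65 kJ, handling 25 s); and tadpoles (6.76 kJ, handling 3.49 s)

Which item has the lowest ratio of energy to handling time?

crayfish

Profitability E/h (kJ/s): shiners = 26.8/23.9 = 1.12, fathead minnows = 38.2/11.9 = 3.21, bluegill = 31.5/19.4 = 1.62, crayfish = 7.65/25 = 0.306, tadpoles = 6.76/3.49 = 1.94.
Ranked: fathead minnows > tadpoles > bluegill > shiners > crayfish.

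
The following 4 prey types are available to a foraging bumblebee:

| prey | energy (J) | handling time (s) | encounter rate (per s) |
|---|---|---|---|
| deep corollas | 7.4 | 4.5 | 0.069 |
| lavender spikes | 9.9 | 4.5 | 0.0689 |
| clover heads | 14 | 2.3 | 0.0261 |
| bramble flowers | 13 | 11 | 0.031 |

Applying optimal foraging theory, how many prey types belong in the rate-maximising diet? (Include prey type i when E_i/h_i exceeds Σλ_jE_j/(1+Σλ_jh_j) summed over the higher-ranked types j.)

E/h in descending order: clover heads 6.09, lavender spikes 2.2, deep corollas 1.64, bramble flowers 1.18 J/s. The optimal diet is the largest prefix of this list for which every included type satisfies E_i/h_i > R on the types above it.
Rate on top 1: 0.3447. lavender spikes: 2.2 > 0.3447 → include.
Rate on top 2: 0.7646. deep corollas: 1.64 > 0.7646 → include.
Rate on top 3: 0.9271. bramble flowers: 1.18 > 0.9271 → include.
Optimal diet: clover heads, lavender spikes, deep corollas, bramble flowers — 4 of 4 types.

4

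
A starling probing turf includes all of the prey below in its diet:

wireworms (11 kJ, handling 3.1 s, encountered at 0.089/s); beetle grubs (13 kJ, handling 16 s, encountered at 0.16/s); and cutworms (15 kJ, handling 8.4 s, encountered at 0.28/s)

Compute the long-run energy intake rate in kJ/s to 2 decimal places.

R = (0.089×11 + 0.16×13 + 0.28×15) / (1 + 0.089×3.1 + 0.16×16 + 0.28×8.4) = 7.259/6.188 = 1.173 kJ/s.

1.17 kJ/s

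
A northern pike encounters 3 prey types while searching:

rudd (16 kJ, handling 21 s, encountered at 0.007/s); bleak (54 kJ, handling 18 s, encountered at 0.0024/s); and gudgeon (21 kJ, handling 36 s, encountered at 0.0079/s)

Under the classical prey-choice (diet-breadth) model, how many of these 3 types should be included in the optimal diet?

3

E/h in descending order: bleak 3, rudd 0.762, gudgeon 0.583 kJ/s. The optimal diet is the largest prefix of this list for which every included type satisfies E_i/h_i > R on the types above it.
Rate on top 1: 0.1242. rudd: 0.762 > 0.1242 → include.
Rate on top 2: 0.203. gudgeon: 0.583 > 0.203 → include.
Optimal diet: bleak, rudd, gudgeon — 3 of 3 types.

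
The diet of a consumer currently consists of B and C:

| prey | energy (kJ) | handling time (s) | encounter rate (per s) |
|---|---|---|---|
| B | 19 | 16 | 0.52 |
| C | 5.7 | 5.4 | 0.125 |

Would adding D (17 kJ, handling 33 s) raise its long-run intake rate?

On B and C alone, R = ΣλE/(1+Σλh) = 10.59/9.995 = 1.06 kJ/s.
Profitability of D: 17/33 = 0.5152 kJ/s.
Since 0.5152 < R, time spent handling D is better spent searching.

No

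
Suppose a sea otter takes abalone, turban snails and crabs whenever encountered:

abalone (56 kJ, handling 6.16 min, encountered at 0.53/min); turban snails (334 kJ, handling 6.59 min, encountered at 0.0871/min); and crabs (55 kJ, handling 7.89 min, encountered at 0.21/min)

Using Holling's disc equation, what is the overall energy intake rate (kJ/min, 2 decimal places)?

10.83 kJ/min

R = (0.53×56 + 0.0871×334 + 0.21×55) / (1 + 0.53×6.16 + 0.0871×6.59 + 0.21×7.89) = 70.32/6.496 = 10.83 kJ/min.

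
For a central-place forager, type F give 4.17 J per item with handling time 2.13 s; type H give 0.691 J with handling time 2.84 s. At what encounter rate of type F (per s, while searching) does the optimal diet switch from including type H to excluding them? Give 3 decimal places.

0.067 per s

Drop type H once their profitability E₂/h₂ falls below the rate achievable on type F alone: E₂/h₂ = λE₁/(1 + λh₁).
Solve for λ: λE₁h₂ = E₂(1 + λh₁) → λ(E₁h₂ − E₂h₁) = E₂ → λ = E₂/(E₁h₂ − E₂h₁).
λ = 0.691/(4.17×2.84 − 0.691×2.13) = 0.691/10.37 = 0.06663 per s.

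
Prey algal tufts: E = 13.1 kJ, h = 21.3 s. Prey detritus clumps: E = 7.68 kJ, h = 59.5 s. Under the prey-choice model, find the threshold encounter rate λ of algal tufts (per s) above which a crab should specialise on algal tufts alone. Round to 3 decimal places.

Drop detritus clumps once their profitability E₂/h₂ falls below the rate achievable on algal tufts alone: E₂/h₂ = λE₁/(1 + λh₁).
Solve for λ: λE₁h₂ = E₂(1 + λh₁) → λ(E₁h₂ − E₂h₁) = E₂ → λ = E₂/(E₁h₂ − E₂h₁).
λ = 7.68/(13.1×59.5 − 7.68×21.3) = 7.68/615.9 = 0.01247 per s.

0.012 per s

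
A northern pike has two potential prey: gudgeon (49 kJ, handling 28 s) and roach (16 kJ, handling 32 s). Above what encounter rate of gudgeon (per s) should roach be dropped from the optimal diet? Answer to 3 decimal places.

Drop roach once their profitability E₂/h₂ falls below the rate achievable on gudgeon alone: E₂/h₂ = λE₁/(1 + λh₁).
Solve for λ: λE₁h₂ = E₂(1 + λh₁) → λ(E₁h₂ − E₂h₁) = E₂ → λ = E₂/(E₁h₂ − E₂h₁).
λ = 16/(49×32 − 16×28) = 16/1120 = 0.01429 per s.

0.014 per s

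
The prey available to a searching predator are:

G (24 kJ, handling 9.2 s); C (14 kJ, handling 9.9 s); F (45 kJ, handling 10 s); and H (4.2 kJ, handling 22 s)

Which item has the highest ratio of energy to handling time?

Profitability E/h (kJ/s): G = 24/9.2 = 2.61, C = 14/9.9 = 1.41, F = 45/10 = 4.5, H = 4.2/22 = 0.191.
Ranked: F > G > C > H.

F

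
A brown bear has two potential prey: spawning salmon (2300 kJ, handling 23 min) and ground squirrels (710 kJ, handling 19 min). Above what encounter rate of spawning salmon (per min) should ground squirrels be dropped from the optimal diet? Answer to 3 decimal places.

0.026 per min

At the threshold, the rate on spawning salmon alone equals the profitability of ground squirrels: λ·2300/(1 + λ·23) = 710/19 = 37.37.
Rearranging, λ(2300 − 37.37×23) = 37.37, so λ = 37.37/1441 = 0.02594 per min.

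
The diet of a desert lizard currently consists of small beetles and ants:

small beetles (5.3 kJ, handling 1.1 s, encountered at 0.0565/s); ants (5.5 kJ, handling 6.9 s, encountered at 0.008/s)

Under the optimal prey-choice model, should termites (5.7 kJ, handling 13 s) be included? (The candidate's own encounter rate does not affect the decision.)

Intake rate on the current diet: R = (0.0565×5.3 + 0.008×5.5) / (1 + 0.0565×1.1 + 0.008×6.9) = 0.3434/1.117 = 0.3074 kJ/s.
Profitability of termites: 5.7/13 = 0.4385 kJ/s.
Since 0.4385 > R, including termites increases the long-run rate.

Yes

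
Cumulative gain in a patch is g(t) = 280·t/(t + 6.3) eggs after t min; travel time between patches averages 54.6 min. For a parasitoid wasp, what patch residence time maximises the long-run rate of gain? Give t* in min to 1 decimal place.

Maximise g(t)/(T+t): set derivative to zero → g'(t)(T+t) = g(t).
g'(t) = 280·6.3/(t + 6.3)². Setting 280·6.3/(t+6.3)² = 280t/[(t+6.3)(54.6+t)] gives 6.3(54.6+t) = t(t+6.3), so t² = 6.3×54.6 = 344.
t* = √344 = 18.55 min.

18.5 min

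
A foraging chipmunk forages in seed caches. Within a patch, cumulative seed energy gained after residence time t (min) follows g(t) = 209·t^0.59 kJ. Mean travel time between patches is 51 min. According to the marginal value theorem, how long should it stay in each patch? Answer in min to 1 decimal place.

73.4 min

Maximise g(t)/(T+t): set derivative to zero → g'(t)(T+t) = g(t).
g'(t) = 0.59·209·t^-0.41. Setting 0.59·209·t^-0.41 = 209·t^0.59/(51+t) gives 0.59(51+t) = t, so 0.41·t = 0.59×51.
t* = 0.59×51/0.41 = 73.39 min.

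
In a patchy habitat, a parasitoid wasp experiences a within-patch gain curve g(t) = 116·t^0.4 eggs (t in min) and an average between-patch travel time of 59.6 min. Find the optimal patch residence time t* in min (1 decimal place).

Maximise g(t)/(T+t): set derivative to zero → g'(t)(T+t) = g(t).
g'(t) = 0.4·116·t^-0.6. Setting 0.4·116·t^-0.6 = 116·t^0.4/(59.6+t) gives 0.4(59.6+t) = t, so 0.60·t = 0.4×59.6.
t* = 0.4×59.6/0.60 = 39.73 min.

39.7 min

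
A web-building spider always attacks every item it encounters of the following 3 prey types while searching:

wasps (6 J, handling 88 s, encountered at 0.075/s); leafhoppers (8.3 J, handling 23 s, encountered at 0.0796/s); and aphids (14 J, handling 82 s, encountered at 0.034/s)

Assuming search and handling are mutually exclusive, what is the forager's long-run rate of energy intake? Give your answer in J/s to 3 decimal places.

0.130 J/s

Energy encountered per unit search time: 0.075×6 + 0.0796×8.3 + 0.034×14 = 1.587 J/s.
Handling time per unit search time: 0.075×88 + 0.0796×23 + 0.034×82 = 11.22.
Rate = 1.587/(1 + 11.22) = 0.1299 J/s.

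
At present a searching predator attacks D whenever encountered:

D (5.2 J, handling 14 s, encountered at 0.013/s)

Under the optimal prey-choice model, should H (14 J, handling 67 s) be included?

On D alone, R = ΣλE/(1+Σλh) = 0.0676/1.182 = 0.05719 J/s.
H: E/h = 14/67 = 0.209 J/s.
Since 0.209 > R, including H increases the long-run rate.

Yes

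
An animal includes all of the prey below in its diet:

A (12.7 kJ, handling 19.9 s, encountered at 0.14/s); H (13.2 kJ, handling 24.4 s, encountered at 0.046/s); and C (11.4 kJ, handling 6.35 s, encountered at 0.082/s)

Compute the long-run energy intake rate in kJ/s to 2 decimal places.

0.61 kJ/s

R = Σλ_iE_i / (1 + Σλ_ih_i)
Numerator: 0.14×12.7 + 0.046×13.2 + 0.082×11.4 = 3.32
Denominator: 1 + 0.14×19.9 + 0.046×24.4 + 0.082×6.35 = 5.429
R = 3.32/5.429 = 0.6115 kJ/s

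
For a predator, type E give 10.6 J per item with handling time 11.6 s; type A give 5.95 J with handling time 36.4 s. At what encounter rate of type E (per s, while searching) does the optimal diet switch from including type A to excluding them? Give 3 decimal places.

The zero-one rule: include type A iff E₂/h₂ > λE₁/(1+λh₁). Equality gives the switch point.
λE₁h₂ = E₂ + λE₂h₁ ⇒ λ = E₂/(E₁h₂ − E₂h₁) = 5.95/(385.8 − 69.02) = 0.01878 per s.

0.019 per s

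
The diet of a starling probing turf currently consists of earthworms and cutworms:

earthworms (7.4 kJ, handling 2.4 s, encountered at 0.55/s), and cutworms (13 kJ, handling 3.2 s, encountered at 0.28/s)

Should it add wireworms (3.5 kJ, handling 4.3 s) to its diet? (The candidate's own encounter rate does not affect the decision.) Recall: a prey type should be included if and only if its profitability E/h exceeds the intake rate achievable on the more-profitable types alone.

No

Current rate: (0.55×7.4 + 0.28×13)/(1 + 0.55×2.4 + 0.28×3.2) = 2.397 kJ/s.
wireworms: E/h = 3.5/4.3 = 0.814 kJ/s.
0.814 < 2.397, so adding wireworms would lower the average — exclude it.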